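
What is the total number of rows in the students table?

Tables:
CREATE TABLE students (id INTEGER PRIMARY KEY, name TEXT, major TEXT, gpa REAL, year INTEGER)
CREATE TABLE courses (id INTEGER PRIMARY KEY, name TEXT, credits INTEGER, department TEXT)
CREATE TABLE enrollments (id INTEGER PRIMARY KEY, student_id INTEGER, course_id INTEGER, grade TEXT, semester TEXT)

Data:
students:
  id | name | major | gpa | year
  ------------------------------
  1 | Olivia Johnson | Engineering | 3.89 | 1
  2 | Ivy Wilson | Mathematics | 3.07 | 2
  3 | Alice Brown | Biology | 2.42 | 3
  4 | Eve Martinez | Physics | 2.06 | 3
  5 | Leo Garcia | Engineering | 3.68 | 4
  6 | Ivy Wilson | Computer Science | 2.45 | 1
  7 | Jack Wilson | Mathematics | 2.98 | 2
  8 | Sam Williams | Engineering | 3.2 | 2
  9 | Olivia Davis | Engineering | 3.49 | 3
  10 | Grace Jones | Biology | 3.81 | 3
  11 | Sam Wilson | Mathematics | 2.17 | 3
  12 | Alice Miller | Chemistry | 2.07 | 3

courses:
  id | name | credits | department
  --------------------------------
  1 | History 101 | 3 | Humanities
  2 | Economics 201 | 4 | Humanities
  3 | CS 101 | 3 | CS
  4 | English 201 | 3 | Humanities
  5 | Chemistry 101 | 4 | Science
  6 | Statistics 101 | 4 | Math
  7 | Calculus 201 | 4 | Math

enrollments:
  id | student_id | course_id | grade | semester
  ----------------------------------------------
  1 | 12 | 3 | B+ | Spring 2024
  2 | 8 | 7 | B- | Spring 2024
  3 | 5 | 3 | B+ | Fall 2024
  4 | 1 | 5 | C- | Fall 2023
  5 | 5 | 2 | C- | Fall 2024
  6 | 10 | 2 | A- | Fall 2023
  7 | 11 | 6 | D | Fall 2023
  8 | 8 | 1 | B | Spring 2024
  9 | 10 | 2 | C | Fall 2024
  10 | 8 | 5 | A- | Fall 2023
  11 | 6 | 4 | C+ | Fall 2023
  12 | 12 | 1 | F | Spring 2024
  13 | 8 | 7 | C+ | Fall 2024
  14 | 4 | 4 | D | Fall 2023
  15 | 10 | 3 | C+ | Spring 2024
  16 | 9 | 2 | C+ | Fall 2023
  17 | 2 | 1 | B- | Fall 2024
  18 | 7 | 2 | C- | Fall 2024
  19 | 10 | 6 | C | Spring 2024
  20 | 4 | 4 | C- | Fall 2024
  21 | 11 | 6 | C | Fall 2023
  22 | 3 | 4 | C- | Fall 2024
SELECT COUNT(*) FROM students

Execution result:
12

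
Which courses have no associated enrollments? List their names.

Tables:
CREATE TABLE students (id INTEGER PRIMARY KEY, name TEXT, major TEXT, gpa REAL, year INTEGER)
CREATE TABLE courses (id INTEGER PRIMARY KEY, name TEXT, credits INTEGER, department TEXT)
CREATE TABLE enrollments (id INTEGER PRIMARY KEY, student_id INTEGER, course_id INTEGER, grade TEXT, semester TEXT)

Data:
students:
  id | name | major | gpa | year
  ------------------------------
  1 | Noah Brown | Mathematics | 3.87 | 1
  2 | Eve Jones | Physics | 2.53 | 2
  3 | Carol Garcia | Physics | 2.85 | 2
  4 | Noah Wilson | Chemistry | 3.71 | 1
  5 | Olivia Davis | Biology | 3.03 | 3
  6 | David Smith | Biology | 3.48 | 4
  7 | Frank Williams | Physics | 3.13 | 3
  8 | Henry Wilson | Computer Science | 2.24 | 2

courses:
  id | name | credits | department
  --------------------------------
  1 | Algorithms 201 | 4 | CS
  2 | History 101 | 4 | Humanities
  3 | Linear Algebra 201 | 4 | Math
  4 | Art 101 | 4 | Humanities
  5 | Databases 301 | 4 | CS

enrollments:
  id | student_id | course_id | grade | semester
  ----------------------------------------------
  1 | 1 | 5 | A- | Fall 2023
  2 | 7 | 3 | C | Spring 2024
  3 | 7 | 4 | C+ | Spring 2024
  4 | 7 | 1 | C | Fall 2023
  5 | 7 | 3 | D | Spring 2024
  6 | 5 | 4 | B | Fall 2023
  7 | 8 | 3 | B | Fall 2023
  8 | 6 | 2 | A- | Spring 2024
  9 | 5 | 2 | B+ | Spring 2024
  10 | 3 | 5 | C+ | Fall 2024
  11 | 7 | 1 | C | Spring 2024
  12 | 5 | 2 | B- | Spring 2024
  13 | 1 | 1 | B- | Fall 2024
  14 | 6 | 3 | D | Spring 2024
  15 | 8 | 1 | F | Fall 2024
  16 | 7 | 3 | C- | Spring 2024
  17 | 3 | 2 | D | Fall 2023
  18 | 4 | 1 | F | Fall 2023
SELECT p.name FROM courses p LEFT JOIN enrollments c ON c.course_id = p.id WHERE c.id IS NULL

Execution result:
(no rows)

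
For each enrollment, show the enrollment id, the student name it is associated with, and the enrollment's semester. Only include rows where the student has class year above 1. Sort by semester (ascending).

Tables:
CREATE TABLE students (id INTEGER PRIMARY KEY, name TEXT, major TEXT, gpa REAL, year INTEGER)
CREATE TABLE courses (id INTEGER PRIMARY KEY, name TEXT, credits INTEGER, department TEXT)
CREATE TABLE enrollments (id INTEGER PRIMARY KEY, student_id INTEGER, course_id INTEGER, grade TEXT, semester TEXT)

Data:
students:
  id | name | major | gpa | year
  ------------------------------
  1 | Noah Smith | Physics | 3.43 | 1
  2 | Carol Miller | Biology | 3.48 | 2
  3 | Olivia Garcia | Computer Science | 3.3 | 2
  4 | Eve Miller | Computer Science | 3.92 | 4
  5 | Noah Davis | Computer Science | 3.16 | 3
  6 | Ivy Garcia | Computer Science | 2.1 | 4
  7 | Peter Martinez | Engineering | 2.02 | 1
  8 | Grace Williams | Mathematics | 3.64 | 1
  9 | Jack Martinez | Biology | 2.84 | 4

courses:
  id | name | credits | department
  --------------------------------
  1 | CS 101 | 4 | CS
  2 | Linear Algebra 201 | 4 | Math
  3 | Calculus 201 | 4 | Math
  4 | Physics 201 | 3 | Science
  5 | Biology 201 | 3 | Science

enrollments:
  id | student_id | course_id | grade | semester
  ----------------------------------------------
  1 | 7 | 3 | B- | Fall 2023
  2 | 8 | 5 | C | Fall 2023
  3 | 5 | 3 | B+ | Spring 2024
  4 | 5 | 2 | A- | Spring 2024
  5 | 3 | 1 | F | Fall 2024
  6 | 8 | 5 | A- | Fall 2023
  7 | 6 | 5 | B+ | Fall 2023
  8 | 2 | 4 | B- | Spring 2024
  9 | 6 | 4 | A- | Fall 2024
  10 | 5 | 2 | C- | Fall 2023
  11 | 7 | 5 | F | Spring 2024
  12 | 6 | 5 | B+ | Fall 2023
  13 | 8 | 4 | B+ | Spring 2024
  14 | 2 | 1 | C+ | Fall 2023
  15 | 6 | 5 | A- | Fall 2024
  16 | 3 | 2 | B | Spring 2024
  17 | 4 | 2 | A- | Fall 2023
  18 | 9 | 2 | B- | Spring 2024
SELECT c.id, p.name AS student, c.semester FROM enrollments c JOIN students p ON c.student_id = p.id WHERE p.year > 1 ORDER BY c.semester ASC

Execution result:
id | student | semester
7 | Ivy Garcia | Fall 2023
10 | Noah Davis | Fall 2023
12 | Ivy Garcia | Fall 2023
14 | Carol Miller | Fall 2023
17 | Eve Miller | Fall 2023
5 | Olivia Garcia | Fall 2024
9 | Ivy Garcia | Fall 2024
15 | Ivy Garcia | Fall 2024
3 | Noah Davis | Spring 2024
4 | Noah Davis | Spring 2024
8 | Carol Miller | Spring 2024
16 | Olivia Garcia | Spring 2024
18 | Jack Martinez | Spring 2024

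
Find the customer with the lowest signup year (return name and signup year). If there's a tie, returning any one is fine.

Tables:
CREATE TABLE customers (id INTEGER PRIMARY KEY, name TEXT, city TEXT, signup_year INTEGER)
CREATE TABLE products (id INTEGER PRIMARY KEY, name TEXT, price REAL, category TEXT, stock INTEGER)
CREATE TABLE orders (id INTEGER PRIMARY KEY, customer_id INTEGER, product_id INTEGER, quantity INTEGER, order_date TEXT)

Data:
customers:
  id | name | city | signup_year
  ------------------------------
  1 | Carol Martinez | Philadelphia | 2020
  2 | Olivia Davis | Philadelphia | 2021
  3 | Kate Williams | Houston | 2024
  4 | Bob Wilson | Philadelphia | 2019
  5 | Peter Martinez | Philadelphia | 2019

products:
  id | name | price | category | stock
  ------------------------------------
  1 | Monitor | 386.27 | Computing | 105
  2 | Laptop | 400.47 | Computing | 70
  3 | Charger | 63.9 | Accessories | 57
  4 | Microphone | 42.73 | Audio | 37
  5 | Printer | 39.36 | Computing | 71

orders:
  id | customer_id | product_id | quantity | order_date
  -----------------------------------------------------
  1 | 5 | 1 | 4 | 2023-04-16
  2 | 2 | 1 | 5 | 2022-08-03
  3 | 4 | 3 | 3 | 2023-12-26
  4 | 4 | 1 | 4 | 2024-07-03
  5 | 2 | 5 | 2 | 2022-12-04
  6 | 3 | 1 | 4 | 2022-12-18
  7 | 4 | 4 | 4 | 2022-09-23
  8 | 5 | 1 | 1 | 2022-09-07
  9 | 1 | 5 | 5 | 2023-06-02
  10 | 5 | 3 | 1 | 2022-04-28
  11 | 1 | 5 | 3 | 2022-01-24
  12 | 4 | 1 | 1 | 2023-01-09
SELECT name, signup_year FROM customers ORDER BY signup_year ASC LIMIT 1

Execution result:
name | signup_year
Bob Wilson | 2019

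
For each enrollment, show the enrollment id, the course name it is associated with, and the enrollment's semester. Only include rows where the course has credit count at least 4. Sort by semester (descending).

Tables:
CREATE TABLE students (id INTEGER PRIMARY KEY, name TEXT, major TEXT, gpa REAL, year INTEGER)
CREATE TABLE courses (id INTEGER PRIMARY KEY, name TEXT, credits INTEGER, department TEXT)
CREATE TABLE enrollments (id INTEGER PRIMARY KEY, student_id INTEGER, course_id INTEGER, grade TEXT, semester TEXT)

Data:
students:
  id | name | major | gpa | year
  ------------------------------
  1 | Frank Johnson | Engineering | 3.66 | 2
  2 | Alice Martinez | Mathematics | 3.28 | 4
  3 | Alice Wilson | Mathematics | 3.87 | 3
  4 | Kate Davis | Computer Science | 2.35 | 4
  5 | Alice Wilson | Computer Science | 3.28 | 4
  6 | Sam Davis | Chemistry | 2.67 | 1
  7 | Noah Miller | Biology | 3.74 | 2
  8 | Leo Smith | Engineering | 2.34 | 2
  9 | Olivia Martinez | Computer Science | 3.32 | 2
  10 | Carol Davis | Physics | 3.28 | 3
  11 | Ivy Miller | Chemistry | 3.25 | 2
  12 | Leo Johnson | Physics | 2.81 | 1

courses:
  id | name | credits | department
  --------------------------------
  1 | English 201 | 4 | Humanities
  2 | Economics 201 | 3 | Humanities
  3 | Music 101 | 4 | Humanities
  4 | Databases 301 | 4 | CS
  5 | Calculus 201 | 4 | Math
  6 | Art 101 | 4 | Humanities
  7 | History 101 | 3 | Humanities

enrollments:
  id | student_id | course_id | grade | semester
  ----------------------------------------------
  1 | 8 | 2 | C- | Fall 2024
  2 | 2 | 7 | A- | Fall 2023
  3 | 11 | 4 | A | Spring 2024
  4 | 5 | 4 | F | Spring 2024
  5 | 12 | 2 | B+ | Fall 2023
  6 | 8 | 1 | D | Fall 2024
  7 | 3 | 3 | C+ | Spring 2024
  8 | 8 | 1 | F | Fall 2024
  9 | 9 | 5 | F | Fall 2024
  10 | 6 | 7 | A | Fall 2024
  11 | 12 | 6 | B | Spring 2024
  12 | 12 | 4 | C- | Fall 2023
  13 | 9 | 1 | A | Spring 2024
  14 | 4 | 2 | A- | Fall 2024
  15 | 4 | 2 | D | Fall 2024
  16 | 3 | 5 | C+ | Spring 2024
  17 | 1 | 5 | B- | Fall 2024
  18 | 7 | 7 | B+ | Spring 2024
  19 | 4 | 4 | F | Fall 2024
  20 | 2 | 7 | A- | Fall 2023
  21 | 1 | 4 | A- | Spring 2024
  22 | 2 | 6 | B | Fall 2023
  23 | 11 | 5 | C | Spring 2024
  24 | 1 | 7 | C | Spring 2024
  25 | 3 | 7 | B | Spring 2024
SELECT c.id, p.name AS course, c.semester FROM enrollments c JOIN courses p ON c.course_id = p.id WHERE p.credits >= 4 ORDER BY c.semester DESC

Execution result:
id | course | semester
3 | Databases 301 | Spring 2024
4 | Databases 301 | Spring 2024
7 | Music 101 | Spring 2024
11 | Art 101 | Spring 2024
13 | English 201 | Spring 2024
16 | Calculus 201 | Spring 2024
21 | Databases 301 | Spring 2024
23 | Calculus 201 | Spring 2024
6 | English 201 | Fall 2024
8 | English 201 | Fall 2024
9 | Calculus 201 | Fall 2024
17 | Calculus 201 | Fall 2024
19 | Databases 301 | Fall 2024
12 | Databases 301 | Fall 2023
22 | Art 101 | Fall 2023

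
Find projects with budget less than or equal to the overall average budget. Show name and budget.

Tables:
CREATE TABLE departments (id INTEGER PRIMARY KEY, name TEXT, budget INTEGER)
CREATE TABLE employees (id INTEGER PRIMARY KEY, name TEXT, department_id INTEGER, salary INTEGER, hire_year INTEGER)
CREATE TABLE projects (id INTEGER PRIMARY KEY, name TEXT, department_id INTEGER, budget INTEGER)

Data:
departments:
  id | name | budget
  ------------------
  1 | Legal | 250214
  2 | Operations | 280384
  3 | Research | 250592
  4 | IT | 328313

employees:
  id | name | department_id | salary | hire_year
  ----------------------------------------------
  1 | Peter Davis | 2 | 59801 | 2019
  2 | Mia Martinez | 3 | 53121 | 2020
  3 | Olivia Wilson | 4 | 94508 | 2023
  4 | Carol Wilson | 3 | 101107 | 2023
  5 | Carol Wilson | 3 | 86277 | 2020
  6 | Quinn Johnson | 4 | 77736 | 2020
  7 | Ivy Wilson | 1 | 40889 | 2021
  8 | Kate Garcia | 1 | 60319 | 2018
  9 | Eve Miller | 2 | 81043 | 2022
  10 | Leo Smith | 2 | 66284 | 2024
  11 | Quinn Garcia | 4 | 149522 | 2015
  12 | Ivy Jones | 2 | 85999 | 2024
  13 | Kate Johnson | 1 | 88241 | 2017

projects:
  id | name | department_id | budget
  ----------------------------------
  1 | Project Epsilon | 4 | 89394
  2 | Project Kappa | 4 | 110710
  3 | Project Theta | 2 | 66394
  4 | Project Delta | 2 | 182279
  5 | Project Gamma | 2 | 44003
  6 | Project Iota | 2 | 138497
SELECT name, budget FROM projects WHERE budget <= (SELECT AVG(budget) FROM projects)

Execution result:
name | budget
Project Epsilon | 89394
Project Theta | 66394
Project Gamma | 44003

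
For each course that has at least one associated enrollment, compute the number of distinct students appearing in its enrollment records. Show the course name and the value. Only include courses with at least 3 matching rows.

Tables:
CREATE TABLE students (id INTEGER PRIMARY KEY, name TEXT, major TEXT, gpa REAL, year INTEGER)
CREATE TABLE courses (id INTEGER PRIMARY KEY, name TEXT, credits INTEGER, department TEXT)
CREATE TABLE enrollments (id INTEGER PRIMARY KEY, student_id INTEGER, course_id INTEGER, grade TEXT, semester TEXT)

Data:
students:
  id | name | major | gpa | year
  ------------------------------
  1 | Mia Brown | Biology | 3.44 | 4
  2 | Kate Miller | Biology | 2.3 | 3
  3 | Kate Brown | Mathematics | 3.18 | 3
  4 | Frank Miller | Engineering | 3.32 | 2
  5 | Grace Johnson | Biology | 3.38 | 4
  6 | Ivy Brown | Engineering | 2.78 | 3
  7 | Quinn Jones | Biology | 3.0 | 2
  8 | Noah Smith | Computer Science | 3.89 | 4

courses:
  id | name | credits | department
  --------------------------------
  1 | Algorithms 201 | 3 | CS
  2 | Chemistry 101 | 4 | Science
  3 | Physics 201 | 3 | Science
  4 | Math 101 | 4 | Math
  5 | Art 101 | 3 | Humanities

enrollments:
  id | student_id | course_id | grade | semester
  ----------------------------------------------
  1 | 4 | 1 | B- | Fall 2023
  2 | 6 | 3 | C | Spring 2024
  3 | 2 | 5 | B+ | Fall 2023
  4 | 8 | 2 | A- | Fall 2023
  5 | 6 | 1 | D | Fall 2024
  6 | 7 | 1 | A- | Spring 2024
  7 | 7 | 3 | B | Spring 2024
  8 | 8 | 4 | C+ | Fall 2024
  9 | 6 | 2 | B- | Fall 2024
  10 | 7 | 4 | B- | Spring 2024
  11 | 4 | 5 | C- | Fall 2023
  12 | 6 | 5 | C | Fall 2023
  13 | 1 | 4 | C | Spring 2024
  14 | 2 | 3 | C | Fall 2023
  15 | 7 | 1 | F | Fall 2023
SELECT p.name, COUNT(DISTINCT c.student_id) AS distinct_student_count FROM enrollments c JOIN courses p ON c.course_id = p.id GROUP BY p.id, p.name HAVING COUNT(*) >= 3

Execution result:
name | distinct_student_count
Algorithms 201 | 3
Physics 201 | 3
Math 101 | 3
Art 101 | 3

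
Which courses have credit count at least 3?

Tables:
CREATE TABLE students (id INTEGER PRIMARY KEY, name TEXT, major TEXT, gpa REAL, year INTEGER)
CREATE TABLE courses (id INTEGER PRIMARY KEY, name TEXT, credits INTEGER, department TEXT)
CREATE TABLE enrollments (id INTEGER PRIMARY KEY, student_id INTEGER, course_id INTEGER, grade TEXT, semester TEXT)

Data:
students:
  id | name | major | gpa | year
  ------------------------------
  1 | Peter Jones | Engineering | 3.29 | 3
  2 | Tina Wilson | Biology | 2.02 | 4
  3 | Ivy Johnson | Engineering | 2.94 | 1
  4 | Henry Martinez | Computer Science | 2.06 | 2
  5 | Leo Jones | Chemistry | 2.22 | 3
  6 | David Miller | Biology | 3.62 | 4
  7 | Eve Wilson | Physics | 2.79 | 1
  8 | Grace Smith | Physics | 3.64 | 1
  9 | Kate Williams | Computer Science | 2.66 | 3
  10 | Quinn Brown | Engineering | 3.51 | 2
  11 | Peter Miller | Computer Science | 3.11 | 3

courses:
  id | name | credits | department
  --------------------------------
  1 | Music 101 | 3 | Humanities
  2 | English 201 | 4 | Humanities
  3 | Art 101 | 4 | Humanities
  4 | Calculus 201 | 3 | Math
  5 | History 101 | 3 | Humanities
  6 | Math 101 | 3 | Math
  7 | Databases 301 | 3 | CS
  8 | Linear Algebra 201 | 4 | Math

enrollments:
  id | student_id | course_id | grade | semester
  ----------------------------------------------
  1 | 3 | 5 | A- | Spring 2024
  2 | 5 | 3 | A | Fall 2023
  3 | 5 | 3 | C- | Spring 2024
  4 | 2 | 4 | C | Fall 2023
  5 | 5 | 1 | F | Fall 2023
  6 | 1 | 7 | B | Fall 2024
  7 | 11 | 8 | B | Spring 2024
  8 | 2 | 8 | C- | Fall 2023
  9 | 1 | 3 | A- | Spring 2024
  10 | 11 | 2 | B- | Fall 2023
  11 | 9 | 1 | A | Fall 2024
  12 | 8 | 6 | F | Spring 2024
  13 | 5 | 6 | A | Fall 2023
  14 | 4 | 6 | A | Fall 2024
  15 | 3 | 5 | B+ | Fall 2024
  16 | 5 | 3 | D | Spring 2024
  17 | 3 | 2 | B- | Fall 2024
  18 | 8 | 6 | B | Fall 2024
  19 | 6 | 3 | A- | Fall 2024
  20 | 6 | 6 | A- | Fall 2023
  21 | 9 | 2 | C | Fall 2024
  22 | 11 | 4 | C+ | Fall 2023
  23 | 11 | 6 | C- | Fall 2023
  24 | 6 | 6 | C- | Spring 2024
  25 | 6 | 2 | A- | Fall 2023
SELECT name, credits FROM courses WHERE credits >= 3

Execution result:
name | credits
Music 101 | 3
English 201 | 4
Art 101 | 4
Calculus 201 | 3
History 101 | 3
Math 101 | 3
Databases 301 | 3
Linear Algebra 201 | 4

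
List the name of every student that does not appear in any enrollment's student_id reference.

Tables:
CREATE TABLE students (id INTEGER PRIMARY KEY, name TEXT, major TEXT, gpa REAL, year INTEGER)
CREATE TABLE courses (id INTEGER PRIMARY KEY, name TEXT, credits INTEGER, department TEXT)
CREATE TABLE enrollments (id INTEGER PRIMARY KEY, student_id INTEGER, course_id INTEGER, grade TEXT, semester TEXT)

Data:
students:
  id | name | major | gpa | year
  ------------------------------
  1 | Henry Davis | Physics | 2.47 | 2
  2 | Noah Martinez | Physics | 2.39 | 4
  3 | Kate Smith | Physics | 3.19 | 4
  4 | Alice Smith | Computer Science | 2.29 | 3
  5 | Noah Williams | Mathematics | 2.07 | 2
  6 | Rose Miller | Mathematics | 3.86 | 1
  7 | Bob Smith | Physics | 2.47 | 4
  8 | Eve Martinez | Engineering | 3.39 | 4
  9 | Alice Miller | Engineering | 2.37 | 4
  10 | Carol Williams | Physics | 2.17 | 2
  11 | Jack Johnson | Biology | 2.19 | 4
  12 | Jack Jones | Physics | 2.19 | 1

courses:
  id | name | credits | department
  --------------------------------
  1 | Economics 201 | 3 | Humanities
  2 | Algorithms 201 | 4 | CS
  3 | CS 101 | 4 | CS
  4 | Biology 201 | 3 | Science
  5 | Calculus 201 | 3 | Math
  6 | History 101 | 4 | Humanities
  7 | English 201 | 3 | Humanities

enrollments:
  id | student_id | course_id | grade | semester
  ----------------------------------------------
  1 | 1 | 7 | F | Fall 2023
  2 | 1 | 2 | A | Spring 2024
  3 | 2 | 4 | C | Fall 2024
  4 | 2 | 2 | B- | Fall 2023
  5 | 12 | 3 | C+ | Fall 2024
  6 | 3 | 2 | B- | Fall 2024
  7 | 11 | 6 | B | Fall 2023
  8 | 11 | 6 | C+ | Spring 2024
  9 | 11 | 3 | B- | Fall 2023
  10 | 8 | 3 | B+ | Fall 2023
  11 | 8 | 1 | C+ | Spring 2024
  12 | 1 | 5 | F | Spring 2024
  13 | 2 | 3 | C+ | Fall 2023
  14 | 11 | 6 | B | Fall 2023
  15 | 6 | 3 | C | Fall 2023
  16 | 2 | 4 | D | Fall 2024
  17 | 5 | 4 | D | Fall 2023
SELECT p.name FROM students p LEFT JOIN enrollments c ON c.student_id = p.id WHERE c.id IS NULL

Execution result:
name
Alice Smith
Bob Smith
Alice Miller
Carol Williams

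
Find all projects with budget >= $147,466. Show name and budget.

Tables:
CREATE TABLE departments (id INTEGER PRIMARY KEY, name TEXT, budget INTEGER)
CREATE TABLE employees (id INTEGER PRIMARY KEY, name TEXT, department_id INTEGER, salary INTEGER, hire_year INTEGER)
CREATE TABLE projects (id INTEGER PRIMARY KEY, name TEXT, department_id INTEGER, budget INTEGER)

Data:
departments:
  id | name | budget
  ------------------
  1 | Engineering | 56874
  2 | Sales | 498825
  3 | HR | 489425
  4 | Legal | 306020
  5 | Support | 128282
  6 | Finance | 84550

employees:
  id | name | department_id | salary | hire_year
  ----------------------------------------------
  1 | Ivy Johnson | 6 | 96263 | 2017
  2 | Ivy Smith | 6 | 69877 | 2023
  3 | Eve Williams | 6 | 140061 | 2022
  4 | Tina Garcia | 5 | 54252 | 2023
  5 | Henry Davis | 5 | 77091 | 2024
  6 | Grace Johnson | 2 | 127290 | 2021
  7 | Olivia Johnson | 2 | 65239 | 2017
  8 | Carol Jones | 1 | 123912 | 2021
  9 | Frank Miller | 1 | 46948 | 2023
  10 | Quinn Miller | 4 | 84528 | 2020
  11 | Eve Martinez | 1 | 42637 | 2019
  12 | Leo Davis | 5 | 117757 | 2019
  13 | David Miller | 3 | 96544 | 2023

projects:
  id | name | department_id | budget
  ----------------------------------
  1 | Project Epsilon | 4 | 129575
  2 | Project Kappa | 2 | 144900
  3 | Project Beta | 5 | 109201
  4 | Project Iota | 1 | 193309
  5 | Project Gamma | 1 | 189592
SELECT name, budget FROM projects WHERE budget >= 147466

Execution result:
name | budget
Project Iota | 193309
Project Gamma | 189592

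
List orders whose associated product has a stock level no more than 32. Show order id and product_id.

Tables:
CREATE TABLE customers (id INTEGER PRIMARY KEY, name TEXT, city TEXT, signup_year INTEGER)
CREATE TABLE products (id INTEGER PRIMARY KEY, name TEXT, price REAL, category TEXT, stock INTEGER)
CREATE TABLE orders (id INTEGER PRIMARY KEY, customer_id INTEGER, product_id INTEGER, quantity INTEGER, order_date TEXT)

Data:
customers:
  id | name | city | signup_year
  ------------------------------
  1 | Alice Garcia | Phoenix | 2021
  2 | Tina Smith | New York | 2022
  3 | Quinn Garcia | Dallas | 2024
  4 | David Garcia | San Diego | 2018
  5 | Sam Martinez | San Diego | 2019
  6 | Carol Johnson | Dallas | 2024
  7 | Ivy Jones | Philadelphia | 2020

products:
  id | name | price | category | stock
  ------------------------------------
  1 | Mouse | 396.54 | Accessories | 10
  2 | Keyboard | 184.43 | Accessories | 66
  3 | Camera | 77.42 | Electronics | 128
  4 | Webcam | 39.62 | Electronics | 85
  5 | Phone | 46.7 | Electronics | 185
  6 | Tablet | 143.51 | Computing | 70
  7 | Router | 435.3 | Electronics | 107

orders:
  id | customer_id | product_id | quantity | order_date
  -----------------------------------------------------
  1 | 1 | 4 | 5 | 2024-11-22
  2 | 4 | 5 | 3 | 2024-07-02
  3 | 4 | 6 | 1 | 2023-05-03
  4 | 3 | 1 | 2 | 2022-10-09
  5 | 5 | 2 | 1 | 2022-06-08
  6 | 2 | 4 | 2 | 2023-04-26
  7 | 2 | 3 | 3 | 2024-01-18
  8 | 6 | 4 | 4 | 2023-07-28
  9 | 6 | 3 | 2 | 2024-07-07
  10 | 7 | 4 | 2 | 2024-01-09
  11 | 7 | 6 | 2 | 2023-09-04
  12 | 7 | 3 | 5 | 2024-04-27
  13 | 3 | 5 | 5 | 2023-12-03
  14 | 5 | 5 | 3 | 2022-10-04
SELECT id, product_id FROM orders WHERE product_id IN (SELECT id FROM products WHERE stock <= 32)

Execution result:
id | product_id
4 | 1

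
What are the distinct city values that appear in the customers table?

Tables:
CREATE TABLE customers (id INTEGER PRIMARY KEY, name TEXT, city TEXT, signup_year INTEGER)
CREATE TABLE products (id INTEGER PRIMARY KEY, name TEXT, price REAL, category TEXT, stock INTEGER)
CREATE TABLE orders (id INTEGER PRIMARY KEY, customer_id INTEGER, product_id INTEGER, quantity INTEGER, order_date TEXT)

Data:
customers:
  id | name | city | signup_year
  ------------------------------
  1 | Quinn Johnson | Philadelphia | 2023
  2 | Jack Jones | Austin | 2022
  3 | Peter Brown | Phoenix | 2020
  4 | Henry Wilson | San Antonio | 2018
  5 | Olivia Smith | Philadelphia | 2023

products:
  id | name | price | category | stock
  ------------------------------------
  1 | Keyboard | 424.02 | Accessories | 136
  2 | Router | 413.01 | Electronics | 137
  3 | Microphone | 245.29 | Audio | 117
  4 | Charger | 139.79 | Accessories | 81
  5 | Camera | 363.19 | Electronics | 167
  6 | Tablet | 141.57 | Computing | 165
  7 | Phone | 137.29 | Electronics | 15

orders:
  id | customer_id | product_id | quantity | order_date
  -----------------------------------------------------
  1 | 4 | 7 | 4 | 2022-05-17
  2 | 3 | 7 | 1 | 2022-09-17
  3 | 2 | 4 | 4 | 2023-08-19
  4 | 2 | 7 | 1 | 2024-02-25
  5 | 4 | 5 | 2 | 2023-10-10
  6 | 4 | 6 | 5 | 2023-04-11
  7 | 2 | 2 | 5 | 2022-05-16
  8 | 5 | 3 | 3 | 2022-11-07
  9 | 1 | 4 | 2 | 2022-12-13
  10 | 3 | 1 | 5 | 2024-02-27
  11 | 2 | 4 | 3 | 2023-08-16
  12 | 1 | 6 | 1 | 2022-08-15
SELECT DISTINCT city FROM customers

Execution result:
city
Philadelphia
Austin
Phoenix
San Antonio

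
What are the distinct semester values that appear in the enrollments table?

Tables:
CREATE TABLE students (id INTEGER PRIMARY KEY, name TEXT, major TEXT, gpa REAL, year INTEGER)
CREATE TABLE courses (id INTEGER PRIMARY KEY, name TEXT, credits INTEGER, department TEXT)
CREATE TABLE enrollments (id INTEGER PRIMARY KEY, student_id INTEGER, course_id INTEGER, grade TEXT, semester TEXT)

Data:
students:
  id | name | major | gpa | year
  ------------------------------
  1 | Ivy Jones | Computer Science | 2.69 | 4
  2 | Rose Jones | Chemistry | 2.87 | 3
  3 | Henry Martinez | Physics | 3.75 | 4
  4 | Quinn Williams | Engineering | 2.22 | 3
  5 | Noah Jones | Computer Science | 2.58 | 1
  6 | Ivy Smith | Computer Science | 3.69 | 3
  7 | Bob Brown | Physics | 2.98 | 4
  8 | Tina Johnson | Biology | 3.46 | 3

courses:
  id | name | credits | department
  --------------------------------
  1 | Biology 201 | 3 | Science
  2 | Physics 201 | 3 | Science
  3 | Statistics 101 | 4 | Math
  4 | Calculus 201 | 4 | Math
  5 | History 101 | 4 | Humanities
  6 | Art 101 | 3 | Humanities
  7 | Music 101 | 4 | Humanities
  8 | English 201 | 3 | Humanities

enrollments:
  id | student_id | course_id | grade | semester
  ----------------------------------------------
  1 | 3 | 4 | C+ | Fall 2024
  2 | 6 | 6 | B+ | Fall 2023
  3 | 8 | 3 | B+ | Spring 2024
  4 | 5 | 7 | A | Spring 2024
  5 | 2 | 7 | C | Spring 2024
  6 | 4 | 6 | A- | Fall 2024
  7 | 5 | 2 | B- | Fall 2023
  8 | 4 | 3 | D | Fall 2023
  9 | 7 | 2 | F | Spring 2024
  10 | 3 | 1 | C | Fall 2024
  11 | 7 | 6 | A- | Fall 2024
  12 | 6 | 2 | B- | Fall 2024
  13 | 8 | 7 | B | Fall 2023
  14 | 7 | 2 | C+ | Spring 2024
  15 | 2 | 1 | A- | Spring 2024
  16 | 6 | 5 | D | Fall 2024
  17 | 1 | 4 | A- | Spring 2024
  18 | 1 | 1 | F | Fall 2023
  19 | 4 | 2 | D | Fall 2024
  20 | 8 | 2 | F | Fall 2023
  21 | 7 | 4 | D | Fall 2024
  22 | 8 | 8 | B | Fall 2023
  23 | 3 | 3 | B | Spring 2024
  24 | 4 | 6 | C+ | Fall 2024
SELECT DISTINCT semester FROM enrollments

Execution result:
semester
Fall 2024
Fall 2023
Spring 2024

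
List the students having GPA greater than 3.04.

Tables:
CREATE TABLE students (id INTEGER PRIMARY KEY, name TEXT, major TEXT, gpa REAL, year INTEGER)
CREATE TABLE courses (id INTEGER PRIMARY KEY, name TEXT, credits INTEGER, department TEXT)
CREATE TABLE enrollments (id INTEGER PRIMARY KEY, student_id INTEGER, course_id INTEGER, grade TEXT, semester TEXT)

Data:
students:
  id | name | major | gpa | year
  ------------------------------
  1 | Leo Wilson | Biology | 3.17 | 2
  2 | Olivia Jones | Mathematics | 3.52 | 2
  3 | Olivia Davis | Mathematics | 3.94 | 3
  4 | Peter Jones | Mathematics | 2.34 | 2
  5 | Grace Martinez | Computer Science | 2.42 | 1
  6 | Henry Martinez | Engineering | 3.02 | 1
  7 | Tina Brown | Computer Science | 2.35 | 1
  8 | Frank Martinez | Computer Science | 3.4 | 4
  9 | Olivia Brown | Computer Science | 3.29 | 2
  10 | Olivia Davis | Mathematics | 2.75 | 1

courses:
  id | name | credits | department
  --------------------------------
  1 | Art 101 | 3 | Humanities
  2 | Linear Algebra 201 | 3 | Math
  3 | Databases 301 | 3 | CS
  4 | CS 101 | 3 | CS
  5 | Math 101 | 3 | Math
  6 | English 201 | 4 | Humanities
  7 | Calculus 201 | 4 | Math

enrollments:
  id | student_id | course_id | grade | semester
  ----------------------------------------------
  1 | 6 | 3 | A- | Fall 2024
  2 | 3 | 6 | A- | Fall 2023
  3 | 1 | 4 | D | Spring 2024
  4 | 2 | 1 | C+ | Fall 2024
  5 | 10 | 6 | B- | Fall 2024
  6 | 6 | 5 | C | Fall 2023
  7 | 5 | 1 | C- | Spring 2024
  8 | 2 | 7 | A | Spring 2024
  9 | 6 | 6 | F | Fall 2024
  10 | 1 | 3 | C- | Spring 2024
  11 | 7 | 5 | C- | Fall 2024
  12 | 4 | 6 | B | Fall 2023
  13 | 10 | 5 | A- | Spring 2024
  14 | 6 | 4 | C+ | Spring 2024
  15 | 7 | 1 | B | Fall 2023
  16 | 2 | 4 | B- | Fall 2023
SELECT name, gpa FROM students WHERE gpa > 3.04

Execution result:
name | gpa
Leo Wilson | 3.17
Olivia Jones | 3.52
Olivia Davis | 3.94
Frank Martinez | 3.40
Olivia Brown | 3.29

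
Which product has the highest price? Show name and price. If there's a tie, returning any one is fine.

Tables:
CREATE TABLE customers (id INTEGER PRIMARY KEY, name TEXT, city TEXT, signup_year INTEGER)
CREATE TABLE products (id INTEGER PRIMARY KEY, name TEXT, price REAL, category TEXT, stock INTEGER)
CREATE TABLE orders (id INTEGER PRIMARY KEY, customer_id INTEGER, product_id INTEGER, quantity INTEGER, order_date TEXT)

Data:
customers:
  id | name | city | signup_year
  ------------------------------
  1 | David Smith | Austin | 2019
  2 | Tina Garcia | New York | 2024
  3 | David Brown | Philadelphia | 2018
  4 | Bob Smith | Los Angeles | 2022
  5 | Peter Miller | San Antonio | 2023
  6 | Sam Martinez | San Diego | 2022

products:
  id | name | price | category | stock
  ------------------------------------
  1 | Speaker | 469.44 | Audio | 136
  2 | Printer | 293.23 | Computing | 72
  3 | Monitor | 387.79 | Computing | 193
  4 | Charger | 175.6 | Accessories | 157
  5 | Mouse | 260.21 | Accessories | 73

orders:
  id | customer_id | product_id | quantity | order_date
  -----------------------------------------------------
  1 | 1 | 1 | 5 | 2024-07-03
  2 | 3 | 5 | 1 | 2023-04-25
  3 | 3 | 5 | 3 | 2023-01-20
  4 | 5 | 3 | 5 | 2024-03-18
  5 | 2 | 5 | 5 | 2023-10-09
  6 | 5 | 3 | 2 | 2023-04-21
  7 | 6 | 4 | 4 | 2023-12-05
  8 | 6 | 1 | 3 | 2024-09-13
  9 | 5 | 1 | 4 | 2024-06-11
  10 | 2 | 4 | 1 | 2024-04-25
SELECT name, price FROM products ORDER BY price DESC LIMIT 1

Execution result:
name | price
Speaker | 469.44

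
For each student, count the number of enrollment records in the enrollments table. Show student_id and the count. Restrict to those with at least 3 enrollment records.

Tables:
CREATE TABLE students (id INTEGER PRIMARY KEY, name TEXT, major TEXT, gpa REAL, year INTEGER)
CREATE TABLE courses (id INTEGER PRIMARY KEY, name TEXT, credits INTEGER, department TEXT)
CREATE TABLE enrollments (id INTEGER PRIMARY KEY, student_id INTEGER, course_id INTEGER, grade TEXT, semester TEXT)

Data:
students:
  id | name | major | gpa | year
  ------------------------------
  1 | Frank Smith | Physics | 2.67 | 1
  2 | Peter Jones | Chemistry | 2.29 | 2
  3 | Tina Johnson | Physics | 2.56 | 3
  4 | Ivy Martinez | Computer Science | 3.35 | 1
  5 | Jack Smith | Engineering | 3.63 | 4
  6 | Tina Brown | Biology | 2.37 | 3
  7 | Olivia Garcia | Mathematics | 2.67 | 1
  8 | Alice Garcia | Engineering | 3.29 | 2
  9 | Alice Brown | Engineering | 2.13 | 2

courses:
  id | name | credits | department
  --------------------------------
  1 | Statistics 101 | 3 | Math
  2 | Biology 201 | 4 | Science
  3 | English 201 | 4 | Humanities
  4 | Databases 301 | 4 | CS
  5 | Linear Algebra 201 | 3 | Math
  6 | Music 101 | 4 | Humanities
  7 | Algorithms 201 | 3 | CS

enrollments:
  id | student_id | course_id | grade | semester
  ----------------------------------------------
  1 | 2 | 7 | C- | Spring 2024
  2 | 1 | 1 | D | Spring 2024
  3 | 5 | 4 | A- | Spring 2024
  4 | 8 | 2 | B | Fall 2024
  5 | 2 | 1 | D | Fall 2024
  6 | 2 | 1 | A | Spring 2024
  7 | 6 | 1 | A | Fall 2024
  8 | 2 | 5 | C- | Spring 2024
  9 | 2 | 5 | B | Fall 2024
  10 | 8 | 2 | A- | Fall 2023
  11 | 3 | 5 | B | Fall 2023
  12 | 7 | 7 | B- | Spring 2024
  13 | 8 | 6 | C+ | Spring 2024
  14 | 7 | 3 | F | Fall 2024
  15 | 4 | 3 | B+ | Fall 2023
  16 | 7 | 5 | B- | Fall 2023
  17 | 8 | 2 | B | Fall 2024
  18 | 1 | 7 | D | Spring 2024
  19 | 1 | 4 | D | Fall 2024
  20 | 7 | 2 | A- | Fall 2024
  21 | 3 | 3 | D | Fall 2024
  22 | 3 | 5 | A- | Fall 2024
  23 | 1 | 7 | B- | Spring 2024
SELECT student_id, COUNT(*) AS enrollment_count FROM enrollments GROUP BY student_id HAVING COUNT(*) >= 3

Execution result:
student_id | enrollment_count
1 | 4
2 | 5
3 | 3
7 | 4
8 | 4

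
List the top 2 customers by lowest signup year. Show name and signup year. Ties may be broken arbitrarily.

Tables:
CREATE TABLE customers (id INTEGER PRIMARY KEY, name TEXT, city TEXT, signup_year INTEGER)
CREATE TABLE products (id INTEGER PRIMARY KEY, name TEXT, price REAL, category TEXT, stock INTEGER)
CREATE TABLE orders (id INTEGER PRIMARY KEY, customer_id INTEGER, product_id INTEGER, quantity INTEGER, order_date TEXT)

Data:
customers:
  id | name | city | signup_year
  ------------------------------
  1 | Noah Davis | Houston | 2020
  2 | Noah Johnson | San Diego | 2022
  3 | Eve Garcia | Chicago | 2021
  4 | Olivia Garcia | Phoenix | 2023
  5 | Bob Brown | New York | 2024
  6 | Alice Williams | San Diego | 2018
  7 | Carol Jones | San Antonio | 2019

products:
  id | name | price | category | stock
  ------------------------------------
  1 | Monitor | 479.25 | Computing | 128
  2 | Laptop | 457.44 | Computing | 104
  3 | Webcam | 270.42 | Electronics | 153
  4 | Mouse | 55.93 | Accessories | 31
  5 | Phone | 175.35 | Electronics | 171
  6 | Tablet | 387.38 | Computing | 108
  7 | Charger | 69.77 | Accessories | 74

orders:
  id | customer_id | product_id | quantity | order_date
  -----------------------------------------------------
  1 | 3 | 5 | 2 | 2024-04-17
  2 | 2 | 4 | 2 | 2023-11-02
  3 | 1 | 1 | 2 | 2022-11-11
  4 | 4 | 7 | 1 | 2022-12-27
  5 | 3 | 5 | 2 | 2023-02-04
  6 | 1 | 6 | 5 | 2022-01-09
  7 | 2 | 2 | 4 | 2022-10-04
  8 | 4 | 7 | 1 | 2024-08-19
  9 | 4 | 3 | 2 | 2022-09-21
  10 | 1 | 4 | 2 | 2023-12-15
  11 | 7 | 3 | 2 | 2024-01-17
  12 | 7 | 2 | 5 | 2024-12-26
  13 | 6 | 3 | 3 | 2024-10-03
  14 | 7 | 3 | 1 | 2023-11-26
SELECT name, signup_year FROM customers ORDER BY signup_year ASC LIMIT 2

Execution result:
name | signup_year
Alice Williams | 2018
Carol Jones | 2019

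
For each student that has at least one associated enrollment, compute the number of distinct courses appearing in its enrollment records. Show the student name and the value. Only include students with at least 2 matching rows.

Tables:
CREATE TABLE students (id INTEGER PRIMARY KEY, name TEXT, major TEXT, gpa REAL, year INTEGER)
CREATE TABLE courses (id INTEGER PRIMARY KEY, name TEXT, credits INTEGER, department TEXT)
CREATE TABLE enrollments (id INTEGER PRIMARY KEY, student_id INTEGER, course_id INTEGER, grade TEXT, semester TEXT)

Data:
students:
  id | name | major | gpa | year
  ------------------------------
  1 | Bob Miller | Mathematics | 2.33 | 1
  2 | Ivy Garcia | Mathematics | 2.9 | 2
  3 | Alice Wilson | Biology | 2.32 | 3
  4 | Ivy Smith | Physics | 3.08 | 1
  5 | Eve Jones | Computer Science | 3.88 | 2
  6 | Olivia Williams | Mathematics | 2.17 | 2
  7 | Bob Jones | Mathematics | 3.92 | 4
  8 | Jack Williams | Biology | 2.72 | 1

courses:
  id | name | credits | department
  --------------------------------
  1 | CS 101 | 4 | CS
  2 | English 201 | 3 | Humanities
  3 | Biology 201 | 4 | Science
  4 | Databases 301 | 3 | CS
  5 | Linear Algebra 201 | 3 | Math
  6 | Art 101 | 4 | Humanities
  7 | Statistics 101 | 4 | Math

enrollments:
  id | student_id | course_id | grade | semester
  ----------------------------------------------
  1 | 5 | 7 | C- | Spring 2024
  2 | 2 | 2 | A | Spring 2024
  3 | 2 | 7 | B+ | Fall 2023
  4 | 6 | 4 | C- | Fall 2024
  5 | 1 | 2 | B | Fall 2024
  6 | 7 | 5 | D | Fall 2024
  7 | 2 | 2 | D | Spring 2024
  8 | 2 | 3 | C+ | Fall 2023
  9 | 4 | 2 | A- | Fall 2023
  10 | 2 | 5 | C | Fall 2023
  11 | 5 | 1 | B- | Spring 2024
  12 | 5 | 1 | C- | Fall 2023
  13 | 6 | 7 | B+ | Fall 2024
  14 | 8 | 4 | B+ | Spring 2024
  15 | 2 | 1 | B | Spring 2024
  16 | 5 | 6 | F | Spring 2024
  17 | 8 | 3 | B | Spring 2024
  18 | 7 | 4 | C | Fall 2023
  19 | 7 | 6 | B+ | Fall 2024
SELECT p.name, COUNT(DISTINCT c.course_id) AS distinct_course_count FROM enrollments c JOIN students p ON c.student_id = p.id GROUP BY p.id, p.name HAVING COUNT(*) >= 2

Execution result:
name | distinct_course_count
Ivy Garcia | 5
Eve Jones | 3
Olivia Williams | 2
Bob Jones | 3
Jack Williams | 2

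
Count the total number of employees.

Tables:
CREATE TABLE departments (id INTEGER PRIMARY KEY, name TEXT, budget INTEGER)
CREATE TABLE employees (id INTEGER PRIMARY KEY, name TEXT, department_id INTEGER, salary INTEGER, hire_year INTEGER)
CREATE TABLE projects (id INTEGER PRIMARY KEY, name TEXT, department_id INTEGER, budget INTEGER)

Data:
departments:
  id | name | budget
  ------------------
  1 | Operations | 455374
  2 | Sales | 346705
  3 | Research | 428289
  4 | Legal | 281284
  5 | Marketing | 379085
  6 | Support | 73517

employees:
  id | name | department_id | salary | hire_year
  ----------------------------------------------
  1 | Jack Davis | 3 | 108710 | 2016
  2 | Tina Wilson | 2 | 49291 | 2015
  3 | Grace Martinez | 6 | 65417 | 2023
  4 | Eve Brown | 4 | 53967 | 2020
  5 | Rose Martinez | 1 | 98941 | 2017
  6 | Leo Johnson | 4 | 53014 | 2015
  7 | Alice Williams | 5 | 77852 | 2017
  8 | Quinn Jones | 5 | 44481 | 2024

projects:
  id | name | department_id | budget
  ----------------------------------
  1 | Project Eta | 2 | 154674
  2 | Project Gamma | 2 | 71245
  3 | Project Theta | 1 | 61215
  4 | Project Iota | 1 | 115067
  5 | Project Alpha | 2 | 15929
SELECT COUNT(*) FROM employees

Execution result:
8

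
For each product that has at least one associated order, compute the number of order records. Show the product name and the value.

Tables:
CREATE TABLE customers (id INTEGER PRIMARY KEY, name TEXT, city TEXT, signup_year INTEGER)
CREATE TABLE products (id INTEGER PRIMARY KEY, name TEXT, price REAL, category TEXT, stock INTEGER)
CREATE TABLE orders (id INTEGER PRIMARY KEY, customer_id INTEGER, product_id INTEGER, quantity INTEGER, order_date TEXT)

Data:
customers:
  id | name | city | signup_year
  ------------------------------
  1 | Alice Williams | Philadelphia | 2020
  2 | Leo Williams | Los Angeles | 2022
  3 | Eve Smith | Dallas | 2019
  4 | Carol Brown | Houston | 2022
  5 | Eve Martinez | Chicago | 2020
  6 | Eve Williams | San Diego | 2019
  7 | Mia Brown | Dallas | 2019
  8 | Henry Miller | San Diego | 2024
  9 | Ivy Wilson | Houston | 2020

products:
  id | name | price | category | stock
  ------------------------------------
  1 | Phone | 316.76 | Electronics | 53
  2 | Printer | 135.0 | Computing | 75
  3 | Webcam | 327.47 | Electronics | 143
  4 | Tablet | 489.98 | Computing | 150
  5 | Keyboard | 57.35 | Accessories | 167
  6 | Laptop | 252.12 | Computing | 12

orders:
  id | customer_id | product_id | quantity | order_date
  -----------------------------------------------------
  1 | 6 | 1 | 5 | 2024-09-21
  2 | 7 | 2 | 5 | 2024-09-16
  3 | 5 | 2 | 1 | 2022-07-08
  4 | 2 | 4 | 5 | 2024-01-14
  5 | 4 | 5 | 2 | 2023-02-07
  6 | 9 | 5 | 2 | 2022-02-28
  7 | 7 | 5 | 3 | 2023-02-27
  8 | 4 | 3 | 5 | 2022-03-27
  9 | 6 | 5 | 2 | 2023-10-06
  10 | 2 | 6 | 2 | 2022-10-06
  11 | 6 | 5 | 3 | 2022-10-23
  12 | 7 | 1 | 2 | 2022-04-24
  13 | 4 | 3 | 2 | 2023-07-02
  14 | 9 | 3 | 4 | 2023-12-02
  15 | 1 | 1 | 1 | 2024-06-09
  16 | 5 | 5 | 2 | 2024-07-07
SELECT p.name, COUNT(*) AS n FROM orders c JOIN products p ON c.product_id = p.id GROUP BY p.id, p.name

Execution result:
name | n
Phone | 3
Printer | 2
Webcam | 3
Tablet | 1
Keyboard | 6
Laptop | 1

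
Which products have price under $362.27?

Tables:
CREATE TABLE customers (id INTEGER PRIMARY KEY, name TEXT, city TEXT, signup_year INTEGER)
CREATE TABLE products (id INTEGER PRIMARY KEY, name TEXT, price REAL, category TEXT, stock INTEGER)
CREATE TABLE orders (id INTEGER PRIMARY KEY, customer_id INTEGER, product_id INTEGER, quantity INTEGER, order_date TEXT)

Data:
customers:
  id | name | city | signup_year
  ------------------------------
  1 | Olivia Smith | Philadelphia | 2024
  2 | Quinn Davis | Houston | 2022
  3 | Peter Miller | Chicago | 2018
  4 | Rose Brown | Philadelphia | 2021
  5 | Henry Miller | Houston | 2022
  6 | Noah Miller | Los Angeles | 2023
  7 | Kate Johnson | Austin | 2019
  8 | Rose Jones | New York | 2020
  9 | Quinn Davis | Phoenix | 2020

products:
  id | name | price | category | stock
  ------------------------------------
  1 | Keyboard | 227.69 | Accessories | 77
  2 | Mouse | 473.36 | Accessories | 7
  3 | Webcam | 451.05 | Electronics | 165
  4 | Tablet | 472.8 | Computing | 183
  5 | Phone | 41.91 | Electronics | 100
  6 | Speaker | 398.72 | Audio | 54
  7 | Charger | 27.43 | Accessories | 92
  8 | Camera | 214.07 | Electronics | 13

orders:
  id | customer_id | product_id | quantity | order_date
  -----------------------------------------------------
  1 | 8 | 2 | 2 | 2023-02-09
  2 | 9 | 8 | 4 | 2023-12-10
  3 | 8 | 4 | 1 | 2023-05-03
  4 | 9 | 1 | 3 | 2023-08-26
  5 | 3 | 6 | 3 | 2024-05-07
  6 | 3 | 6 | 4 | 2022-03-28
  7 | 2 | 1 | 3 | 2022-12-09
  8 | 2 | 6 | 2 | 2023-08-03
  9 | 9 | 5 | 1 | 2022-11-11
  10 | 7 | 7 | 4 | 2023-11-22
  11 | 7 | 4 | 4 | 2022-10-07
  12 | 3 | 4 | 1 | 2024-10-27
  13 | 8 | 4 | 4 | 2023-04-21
SELECT name, price FROM products WHERE price < 362.27

Execution result:
name | price
Keyboard | 227.69
Phone | 41.91
Charger | 27.43
Camera | 214.07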